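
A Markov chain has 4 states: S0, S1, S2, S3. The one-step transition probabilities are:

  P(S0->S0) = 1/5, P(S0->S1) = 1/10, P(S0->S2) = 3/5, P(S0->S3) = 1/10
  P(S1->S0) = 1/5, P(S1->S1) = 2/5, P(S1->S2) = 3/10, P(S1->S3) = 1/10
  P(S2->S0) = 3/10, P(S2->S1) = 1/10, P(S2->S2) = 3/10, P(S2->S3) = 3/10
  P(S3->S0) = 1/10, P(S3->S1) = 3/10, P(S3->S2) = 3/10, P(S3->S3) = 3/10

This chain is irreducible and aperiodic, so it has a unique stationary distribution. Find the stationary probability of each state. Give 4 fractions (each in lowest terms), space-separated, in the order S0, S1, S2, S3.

Answer: 84/391 80/391 285/782 169/782

Derivation:
The stationary distribution satisfies pi = pi * P, i.e.:
  pi_S0 = 1/5*pi_S0 + 1/5*pi_S1 + 3/10*pi_S2 + 1/10*pi_S3
  pi_S1 = 1/10*pi_S0 + 2/5*pi_S1 + 1/10*pi_S2 + 3/10*pi_S3
  pi_S2 = 3/5*pi_S0 + 3/10*pi_S1 + 3/10*pi_S2 + 3/10*pi_S3
  pi_S3 = 1/10*pi_S0 + 1/10*pi_S1 + 3/10*pi_S2 + 3/10*pi_S3
with normalization: pi_S0 + pi_S1 + pi_S2 + pi_S3 = 1.

Using the first 3 balance equations plus normalization, the linear system A*pi = b is:
  [-4/5, 1/5, 3/10, 1/10] . pi = 0
  [1/10, -3/5, 1/10, 3/10] . pi = 0
  [3/5, 3/10, -7/10, 3/10] . pi = 0
  [1, 1, 1, 1] . pi = 1

Solving yields:
  pi_S0 = 84/391
  pi_S1 = 80/391
  pi_S2 = 285/782
  pi_S3 = 169/782

Verification (pi * P):
  84/391*1/5 + 80/391*1/5 + 285/782*3/10 + 169/782*1/10 = 84/391 = pi_S0  (ok)
  84/391*1/10 + 80/391*2/5 + 285/782*1/10 + 169/782*3/10 = 80/391 = pi_S1  (ok)
  84/391*3/5 + 80/391*3/10 + 285/782*3/10 + 169/782*3/10 = 285/782 = pi_S2  (ok)
  84/391*1/10 + 80/391*1/10 + 285/782*3/10 + 169/782*3/10 = 169/782 = pi_S3  (ok)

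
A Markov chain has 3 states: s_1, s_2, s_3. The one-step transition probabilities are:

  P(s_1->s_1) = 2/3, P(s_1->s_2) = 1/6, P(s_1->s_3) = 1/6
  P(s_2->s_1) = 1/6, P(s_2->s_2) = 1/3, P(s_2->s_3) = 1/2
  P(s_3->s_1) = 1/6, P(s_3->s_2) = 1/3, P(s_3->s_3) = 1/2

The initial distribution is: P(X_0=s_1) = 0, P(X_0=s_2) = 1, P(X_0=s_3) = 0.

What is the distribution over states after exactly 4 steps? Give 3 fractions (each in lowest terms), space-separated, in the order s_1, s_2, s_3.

Answer: 5/16 41/144 29/72

Derivation:
Propagating the distribution step by step (d_{t+1} = d_t * P):
d_0 = (s_1=0, s_2=1, s_3=0)
  d_1[s_1] = 0*2/3 + 1*1/6 + 0*1/6 = 1/6
  d_1[s_2] = 0*1/6 + 1*1/3 + 0*1/3 = 1/3
  d_1[s_3] = 0*1/6 + 1*1/2 + 0*1/2 = 1/2
d_1 = (s_1=1/6, s_2=1/3, s_3=1/2)
  d_2[s_1] = 1/6*2/3 + 1/3*1/6 + 1/2*1/6 = 1/4
  d_2[s_2] = 1/6*1/6 + 1/3*1/3 + 1/2*1/3 = 11/36
  d_2[s_3] = 1/6*1/6 + 1/3*1/2 + 1/2*1/2 = 4/9
d_2 = (s_1=1/4, s_2=11/36, s_3=4/9)
  d_3[s_1] = 1/4*2/3 + 11/36*1/6 + 4/9*1/6 = 7/24
  d_3[s_2] = 1/4*1/6 + 11/36*1/3 + 4/9*1/3 = 7/24
  d_3[s_3] = 1/4*1/6 + 11/36*1/2 + 4/9*1/2 = 5/12
d_3 = (s_1=7/24, s_2=7/24, s_3=5/12)
  d_4[s_1] = 7/24*2/3 + 7/24*1/6 + 5/12*1/6 = 5/16
  d_4[s_2] = 7/24*1/6 + 7/24*1/3 + 5/12*1/3 = 41/144
  d_4[s_3] = 7/24*1/6 + 7/24*1/2 + 5/12*1/2 = 29/72
d_4 = (s_1=5/16, s_2=41/144, s_3=29/72)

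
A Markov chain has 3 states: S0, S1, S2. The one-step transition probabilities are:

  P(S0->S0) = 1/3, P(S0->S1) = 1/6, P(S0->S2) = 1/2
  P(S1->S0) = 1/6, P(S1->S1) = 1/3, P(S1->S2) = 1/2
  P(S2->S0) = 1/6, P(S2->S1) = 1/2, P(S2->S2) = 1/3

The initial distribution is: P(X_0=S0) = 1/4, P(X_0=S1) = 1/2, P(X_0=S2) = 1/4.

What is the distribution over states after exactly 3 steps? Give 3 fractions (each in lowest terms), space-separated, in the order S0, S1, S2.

Propagating the distribution step by step (d_{t+1} = d_t * P):
d_0 = (S0=1/4, S1=1/2, S2=1/4)
  d_1[S0] = 1/4*1/3 + 1/2*1/6 + 1/4*1/6 = 5/24
  d_1[S1] = 1/4*1/6 + 1/2*1/3 + 1/4*1/2 = 1/3
  d_1[S2] = 1/4*1/2 + 1/2*1/2 + 1/4*1/3 = 11/24
d_1 = (S0=5/24, S1=1/3, S2=11/24)
  d_2[S0] = 5/24*1/3 + 1/3*1/6 + 11/24*1/6 = 29/144
  d_2[S1] = 5/24*1/6 + 1/3*1/3 + 11/24*1/2 = 3/8
  d_2[S2] = 5/24*1/2 + 1/3*1/2 + 11/24*1/3 = 61/144
d_2 = (S0=29/144, S1=3/8, S2=61/144)
  d_3[S0] = 29/144*1/3 + 3/8*1/6 + 61/144*1/6 = 173/864
  d_3[S1] = 29/144*1/6 + 3/8*1/3 + 61/144*1/2 = 10/27
  d_3[S2] = 29/144*1/2 + 3/8*1/2 + 61/144*1/3 = 371/864
d_3 = (S0=173/864, S1=10/27, S2=371/864)

Answer: 173/864 10/27 371/864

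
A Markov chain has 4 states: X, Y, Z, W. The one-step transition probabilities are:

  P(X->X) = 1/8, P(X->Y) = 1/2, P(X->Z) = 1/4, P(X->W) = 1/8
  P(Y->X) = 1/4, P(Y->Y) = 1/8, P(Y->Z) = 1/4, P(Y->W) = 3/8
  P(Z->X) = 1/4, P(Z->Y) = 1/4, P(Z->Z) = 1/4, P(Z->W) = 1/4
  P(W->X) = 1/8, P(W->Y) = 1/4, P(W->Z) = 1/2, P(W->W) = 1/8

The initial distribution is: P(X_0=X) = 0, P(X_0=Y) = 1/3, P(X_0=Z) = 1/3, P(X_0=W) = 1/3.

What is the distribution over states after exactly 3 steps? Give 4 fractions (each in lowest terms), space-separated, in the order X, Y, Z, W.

Propagating the distribution step by step (d_{t+1} = d_t * P):
d_0 = (X=0, Y=1/3, Z=1/3, W=1/3)
  d_1[X] = 0*1/8 + 1/3*1/4 + 1/3*1/4 + 1/3*1/8 = 5/24
  d_1[Y] = 0*1/2 + 1/3*1/8 + 1/3*1/4 + 1/3*1/4 = 5/24
  d_1[Z] = 0*1/4 + 1/3*1/4 + 1/3*1/4 + 1/3*1/2 = 1/3
  d_1[W] = 0*1/8 + 1/3*3/8 + 1/3*1/4 + 1/3*1/8 = 1/4
d_1 = (X=5/24, Y=5/24, Z=1/3, W=1/4)
  d_2[X] = 5/24*1/8 + 5/24*1/4 + 1/3*1/4 + 1/4*1/8 = 37/192
  d_2[Y] = 5/24*1/2 + 5/24*1/8 + 1/3*1/4 + 1/4*1/4 = 53/192
  d_2[Z] = 5/24*1/4 + 5/24*1/4 + 1/3*1/4 + 1/4*1/2 = 5/16
  d_2[W] = 5/24*1/8 + 5/24*3/8 + 1/3*1/4 + 1/4*1/8 = 7/32
d_2 = (X=37/192, Y=53/192, Z=5/16, W=7/32)
  d_3[X] = 37/192*1/8 + 53/192*1/4 + 5/16*1/4 + 7/32*1/8 = 305/1536
  d_3[Y] = 37/192*1/2 + 53/192*1/8 + 5/16*1/4 + 7/32*1/4 = 135/512
  d_3[Z] = 37/192*1/4 + 53/192*1/4 + 5/16*1/4 + 7/32*1/2 = 39/128
  d_3[W] = 37/192*1/8 + 53/192*3/8 + 5/16*1/4 + 7/32*1/8 = 179/768
d_3 = (X=305/1536, Y=135/512, Z=39/128, W=179/768)

Answer: 305/1536 135/512 39/128 179/768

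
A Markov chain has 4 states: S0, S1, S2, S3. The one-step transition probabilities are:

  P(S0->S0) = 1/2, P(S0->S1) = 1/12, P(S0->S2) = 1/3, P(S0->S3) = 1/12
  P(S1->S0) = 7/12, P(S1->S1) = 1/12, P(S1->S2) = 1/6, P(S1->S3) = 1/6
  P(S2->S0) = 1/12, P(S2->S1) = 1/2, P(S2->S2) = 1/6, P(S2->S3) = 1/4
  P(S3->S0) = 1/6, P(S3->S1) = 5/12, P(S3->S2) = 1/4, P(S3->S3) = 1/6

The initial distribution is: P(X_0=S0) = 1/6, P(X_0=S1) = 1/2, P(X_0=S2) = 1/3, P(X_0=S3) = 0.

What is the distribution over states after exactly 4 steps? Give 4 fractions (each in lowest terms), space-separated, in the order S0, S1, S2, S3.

Answer: 22825/62208 29381/124416 29927/124416 1081/6912

Derivation:
Propagating the distribution step by step (d_{t+1} = d_t * P):
d_0 = (S0=1/6, S1=1/2, S2=1/3, S3=0)
  d_1[S0] = 1/6*1/2 + 1/2*7/12 + 1/3*1/12 + 0*1/6 = 29/72
  d_1[S1] = 1/6*1/12 + 1/2*1/12 + 1/3*1/2 + 0*5/12 = 2/9
  d_1[S2] = 1/6*1/3 + 1/2*1/6 + 1/3*1/6 + 0*1/4 = 7/36
  d_1[S3] = 1/6*1/12 + 1/2*1/6 + 1/3*1/4 + 0*1/6 = 13/72
d_1 = (S0=29/72, S1=2/9, S2=7/36, S3=13/72)
  d_2[S0] = 29/72*1/2 + 2/9*7/12 + 7/36*1/12 + 13/72*1/6 = 163/432
  d_2[S1] = 29/72*1/12 + 2/9*1/12 + 7/36*1/2 + 13/72*5/12 = 97/432
  d_2[S2] = 29/72*1/3 + 2/9*1/6 + 7/36*1/6 + 13/72*1/4 = 215/864
  d_2[S3] = 29/72*1/12 + 2/9*1/6 + 7/36*1/4 + 13/72*1/6 = 43/288
d_2 = (S0=163/432, S1=97/432, S2=215/864, S3=43/288)
  d_3[S0] = 163/432*1/2 + 97/432*7/12 + 215/864*1/12 + 43/288*1/6 = 3787/10368
  d_3[S1] = 163/432*1/12 + 97/432*1/12 + 215/864*1/2 + 43/288*5/12 = 2455/10368
  d_3[S2] = 163/432*1/3 + 97/432*1/6 + 215/864*1/6 + 43/288*1/4 = 2509/10368
  d_3[S3] = 163/432*1/12 + 97/432*1/6 + 215/864*1/4 + 43/288*1/6 = 539/3456
d_3 = (S0=3787/10368, S1=2455/10368, S2=2509/10368, S3=539/3456)
  d_4[S0] = 3787/10368*1/2 + 2455/10368*7/12 + 2509/10368*1/12 + 539/3456*1/6 = 22825/62208
  d_4[S1] = 3787/10368*1/12 + 2455/10368*1/12 + 2509/10368*1/2 + 539/3456*5/12 = 29381/124416
  d_4[S2] = 3787/10368*1/3 + 2455/10368*1/6 + 2509/10368*1/6 + 539/3456*1/4 = 29927/124416
  d_4[S3] = 3787/10368*1/12 + 2455/10368*1/6 + 2509/10368*1/4 + 539/3456*1/6 = 1081/6912
d_4 = (S0=22825/62208, S1=29381/124416, S2=29927/124416, S3=1081/6912)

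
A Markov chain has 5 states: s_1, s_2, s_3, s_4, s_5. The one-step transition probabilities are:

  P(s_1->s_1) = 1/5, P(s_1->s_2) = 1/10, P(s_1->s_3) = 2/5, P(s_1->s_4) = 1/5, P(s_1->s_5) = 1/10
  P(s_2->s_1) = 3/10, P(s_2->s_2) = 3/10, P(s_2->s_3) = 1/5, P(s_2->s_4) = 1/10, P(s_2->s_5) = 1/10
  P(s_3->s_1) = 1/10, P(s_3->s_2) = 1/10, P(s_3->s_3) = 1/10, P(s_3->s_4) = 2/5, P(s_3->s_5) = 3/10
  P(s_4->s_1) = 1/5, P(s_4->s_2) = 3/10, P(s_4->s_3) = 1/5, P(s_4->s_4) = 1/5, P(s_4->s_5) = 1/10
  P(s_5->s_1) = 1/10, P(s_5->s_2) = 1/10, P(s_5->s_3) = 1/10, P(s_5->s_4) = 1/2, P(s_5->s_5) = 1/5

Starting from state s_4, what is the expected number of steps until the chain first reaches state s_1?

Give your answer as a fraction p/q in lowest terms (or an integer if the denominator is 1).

Answer: 10100/1939

Derivation:
Let h_i = expected steps to first reach s_1 from state i.
Boundary: h_s_1 = 0.
First-step equations for the other states:
  h_s_2 = 1 + 3/10*h_s_1 + 3/10*h_s_2 + 1/5*h_s_3 + 1/10*h_s_4 + 1/10*h_s_5
  h_s_3 = 1 + 1/10*h_s_1 + 1/10*h_s_2 + 1/10*h_s_3 + 2/5*h_s_4 + 3/10*h_s_5
  h_s_4 = 1 + 1/5*h_s_1 + 3/10*h_s_2 + 1/5*h_s_3 + 1/5*h_s_4 + 1/10*h_s_5
  h_s_5 = 1 + 1/10*h_s_1 + 1/10*h_s_2 + 1/10*h_s_3 + 1/2*h_s_4 + 1/5*h_s_5

Substituting h_s_1 = 0 and rearranging gives the linear system (I - Q) h = 1:
  [7/10, -1/5, -1/10, -1/10] . (h_s_2, h_s_3, h_s_4, h_s_5) = 1
  [-1/10, 9/10, -2/5, -3/10] . (h_s_2, h_s_3, h_s_4, h_s_5) = 1
  [-3/10, -1/5, 4/5, -1/10] . (h_s_2, h_s_3, h_s_4, h_s_5) = 1
  [-1/10, -1/10, -1/2, 4/5] . (h_s_2, h_s_3, h_s_4, h_s_5) = 1

Solving yields:
  h_s_2 = 9090/1939
  h_s_3 = 11420/1939
  h_s_4 = 10100/1939
  h_s_5 = 11300/1939

Starting state is s_4, so the expected hitting time is h_s_4 = 10100/1939.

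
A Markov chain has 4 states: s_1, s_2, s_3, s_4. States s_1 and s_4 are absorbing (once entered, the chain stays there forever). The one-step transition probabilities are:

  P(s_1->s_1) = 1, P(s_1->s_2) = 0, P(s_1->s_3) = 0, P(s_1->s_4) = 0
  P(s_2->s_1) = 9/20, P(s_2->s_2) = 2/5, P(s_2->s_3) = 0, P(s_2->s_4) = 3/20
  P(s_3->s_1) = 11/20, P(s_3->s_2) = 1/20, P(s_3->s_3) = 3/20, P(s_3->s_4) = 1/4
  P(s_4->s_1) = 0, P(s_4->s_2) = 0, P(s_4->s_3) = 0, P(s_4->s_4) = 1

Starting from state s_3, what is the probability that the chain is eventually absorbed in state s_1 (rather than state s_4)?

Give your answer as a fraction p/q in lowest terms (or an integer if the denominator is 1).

Let a_i = P(absorbed in s_1 | start in state i).
Boundary conditions: a_s_1 = 1, a_s_4 = 0.
For each transient state i, a_i = sum_j P(i->j) * a_j:
  a_s_2 = 9/20*a_s_1 + 2/5*a_s_2 + 0*a_s_3 + 3/20*a_s_4
  a_s_3 = 11/20*a_s_1 + 1/20*a_s_2 + 3/20*a_s_3 + 1/4*a_s_4

Substituting a_s_1 = 1 and a_s_4 = 0, rearrange to (I - Q) a = r where r[i] = P(i -> s_1):
  [3/5, 0] . (a_s_2, a_s_3) = 9/20
  [-1/20, 17/20] . (a_s_2, a_s_3) = 11/20

Solving yields:
  a_s_2 = 3/4
  a_s_3 = 47/68

Starting state is s_3, so the absorption probability is a_s_3 = 47/68.

Answer: 47/68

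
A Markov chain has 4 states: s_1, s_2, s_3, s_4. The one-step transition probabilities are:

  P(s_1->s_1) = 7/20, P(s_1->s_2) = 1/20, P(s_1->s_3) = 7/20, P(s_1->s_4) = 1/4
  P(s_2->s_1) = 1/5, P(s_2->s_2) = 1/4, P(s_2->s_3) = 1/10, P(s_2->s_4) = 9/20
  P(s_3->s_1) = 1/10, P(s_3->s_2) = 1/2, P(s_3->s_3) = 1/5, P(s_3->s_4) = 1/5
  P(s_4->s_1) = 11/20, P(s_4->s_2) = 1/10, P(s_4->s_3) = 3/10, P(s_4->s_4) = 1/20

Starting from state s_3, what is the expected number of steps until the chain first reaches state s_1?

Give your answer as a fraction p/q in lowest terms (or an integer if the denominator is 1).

Answer: 1025/248

Derivation:
Let h_i = expected steps to first reach s_1 from state i.
Boundary: h_s_1 = 0.
First-step equations for the other states:
  h_s_2 = 1 + 1/5*h_s_1 + 1/4*h_s_2 + 1/10*h_s_3 + 9/20*h_s_4
  h_s_3 = 1 + 1/10*h_s_1 + 1/2*h_s_2 + 1/5*h_s_3 + 1/5*h_s_4
  h_s_4 = 1 + 11/20*h_s_1 + 1/10*h_s_2 + 3/10*h_s_3 + 1/20*h_s_4

Substituting h_s_1 = 0 and rearranging gives the linear system (I - Q) h = 1:
  [3/4, -1/10, -9/20] . (h_s_2, h_s_3, h_s_4) = 1
  [-1/2, 4/5, -1/5] . (h_s_2, h_s_3, h_s_4) = 1
  [-1/10, -3/10, 19/20] . (h_s_2, h_s_3, h_s_4) = 1

Solving yields:
  h_s_2 = 655/186
  h_s_3 = 1025/248
  h_s_4 = 1015/372

Starting state is s_3, so the expected hitting time is h_s_3 = 1025/248.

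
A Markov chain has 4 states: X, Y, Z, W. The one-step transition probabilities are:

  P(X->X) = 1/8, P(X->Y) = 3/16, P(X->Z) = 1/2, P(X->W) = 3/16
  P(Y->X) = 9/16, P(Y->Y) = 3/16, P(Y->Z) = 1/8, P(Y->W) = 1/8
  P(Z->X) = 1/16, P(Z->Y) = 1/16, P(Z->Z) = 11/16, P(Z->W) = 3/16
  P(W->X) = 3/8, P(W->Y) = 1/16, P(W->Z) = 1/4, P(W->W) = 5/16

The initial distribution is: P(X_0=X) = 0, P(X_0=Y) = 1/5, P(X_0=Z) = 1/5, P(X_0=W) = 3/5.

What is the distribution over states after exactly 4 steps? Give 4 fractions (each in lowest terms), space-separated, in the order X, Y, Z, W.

Answer: 62633/327680 16457/163840 164329/327680 16951/81920

Derivation:
Propagating the distribution step by step (d_{t+1} = d_t * P):
d_0 = (X=0, Y=1/5, Z=1/5, W=3/5)
  d_1[X] = 0*1/8 + 1/5*9/16 + 1/5*1/16 + 3/5*3/8 = 7/20
  d_1[Y] = 0*3/16 + 1/5*3/16 + 1/5*1/16 + 3/5*1/16 = 7/80
  d_1[Z] = 0*1/2 + 1/5*1/8 + 1/5*11/16 + 3/5*1/4 = 5/16
  d_1[W] = 0*3/16 + 1/5*1/8 + 1/5*3/16 + 3/5*5/16 = 1/4
d_1 = (X=7/20, Y=7/80, Z=5/16, W=1/4)
  d_2[X] = 7/20*1/8 + 7/80*9/16 + 5/16*1/16 + 1/4*3/8 = 33/160
  d_2[Y] = 7/20*3/16 + 7/80*3/16 + 5/16*1/16 + 1/4*1/16 = 15/128
  d_2[Z] = 7/20*1/2 + 7/80*1/8 + 5/16*11/16 + 1/4*1/4 = 593/1280
  d_2[W] = 7/20*3/16 + 7/80*1/8 + 5/16*3/16 + 1/4*5/16 = 273/1280
d_2 = (X=33/160, Y=15/128, Z=593/1280, W=273/1280)
  d_3[X] = 33/160*1/8 + 15/128*9/16 + 593/1280*1/16 + 273/1280*3/8 = 4109/20480
  d_3[Y] = 33/160*3/16 + 15/128*3/16 + 593/1280*1/16 + 273/1280*1/16 = 527/5120
  d_3[Z] = 33/160*1/2 + 15/128*1/8 + 593/1280*11/16 + 273/1280*1/4 = 10027/20480
  d_3[W] = 33/160*3/16 + 15/128*1/8 + 593/1280*3/16 + 273/1280*5/16 = 1059/5120
d_3 = (X=4109/20480, Y=527/5120, Z=10027/20480, W=1059/5120)
  d_4[X] = 4109/20480*1/8 + 527/5120*9/16 + 10027/20480*1/16 + 1059/5120*3/8 = 62633/327680
  d_4[Y] = 4109/20480*3/16 + 527/5120*3/16 + 10027/20480*1/16 + 1059/5120*1/16 = 16457/163840
  d_4[Z] = 4109/20480*1/2 + 527/5120*1/8 + 10027/20480*11/16 + 1059/5120*1/4 = 164329/327680
  d_4[W] = 4109/20480*3/16 + 527/5120*1/8 + 10027/20480*3/16 + 1059/5120*5/16 = 16951/81920
d_4 = (X=62633/327680, Y=16457/163840, Z=164329/327680, W=16951/81920)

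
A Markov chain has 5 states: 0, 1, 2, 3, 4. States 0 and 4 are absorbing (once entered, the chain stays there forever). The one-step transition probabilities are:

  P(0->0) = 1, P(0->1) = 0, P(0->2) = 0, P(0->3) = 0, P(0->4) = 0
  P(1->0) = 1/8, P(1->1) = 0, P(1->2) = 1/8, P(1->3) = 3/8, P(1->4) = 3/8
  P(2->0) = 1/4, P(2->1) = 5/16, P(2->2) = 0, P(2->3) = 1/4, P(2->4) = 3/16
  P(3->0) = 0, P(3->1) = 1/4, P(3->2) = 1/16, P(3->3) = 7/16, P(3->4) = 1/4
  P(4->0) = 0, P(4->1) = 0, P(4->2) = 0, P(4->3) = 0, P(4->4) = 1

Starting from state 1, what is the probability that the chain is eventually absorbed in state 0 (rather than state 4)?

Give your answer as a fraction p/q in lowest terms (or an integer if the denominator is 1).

Let a_i = P(absorbed in 0 | start in state i).
Boundary conditions: a_0 = 1, a_4 = 0.
For each transient state i, a_i = sum_j P(i->j) * a_j:
  a_1 = 1/8*a_0 + 0*a_1 + 1/8*a_2 + 3/8*a_3 + 3/8*a_4
  a_2 = 1/4*a_0 + 5/16*a_1 + 0*a_2 + 1/4*a_3 + 3/16*a_4
  a_3 = 0*a_0 + 1/4*a_1 + 1/16*a_2 + 7/16*a_3 + 1/4*a_4

Substituting a_0 = 1 and a_4 = 0, rearrange to (I - Q) a = r where r[i] = P(i -> 0):
  [1, -1/8, -3/8] . (a_1, a_2, a_3) = 1/8
  [-5/16, 1, -1/4] . (a_1, a_2, a_3) = 1/4
  [-1/4, -1/16, 9/16] . (a_1, a_2, a_3) = 0

Solving yields:
  a_1 = 47/213
  a_2 = 301/852
  a_3 = 39/284

Starting state is 1, so the absorption probability is a_1 = 47/213.

Answer: 47/213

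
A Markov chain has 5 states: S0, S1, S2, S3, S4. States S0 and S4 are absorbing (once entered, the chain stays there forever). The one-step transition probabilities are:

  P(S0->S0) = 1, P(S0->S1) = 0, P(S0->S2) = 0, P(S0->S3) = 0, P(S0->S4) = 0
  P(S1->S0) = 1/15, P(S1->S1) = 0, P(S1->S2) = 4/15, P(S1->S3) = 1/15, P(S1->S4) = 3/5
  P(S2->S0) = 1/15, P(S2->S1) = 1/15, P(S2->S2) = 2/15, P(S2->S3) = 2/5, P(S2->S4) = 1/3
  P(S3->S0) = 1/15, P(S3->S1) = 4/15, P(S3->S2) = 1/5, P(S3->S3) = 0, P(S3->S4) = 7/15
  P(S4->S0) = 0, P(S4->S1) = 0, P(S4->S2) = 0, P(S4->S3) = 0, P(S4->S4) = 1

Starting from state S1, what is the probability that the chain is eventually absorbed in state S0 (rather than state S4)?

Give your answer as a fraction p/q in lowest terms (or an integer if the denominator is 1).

Let a_i = P(absorbed in S0 | start in state i).
Boundary conditions: a_S0 = 1, a_S4 = 0.
For each transient state i, a_i = sum_j P(i->j) * a_j:
  a_S1 = 1/15*a_S0 + 0*a_S1 + 4/15*a_S2 + 1/15*a_S3 + 3/5*a_S4
  a_S2 = 1/15*a_S0 + 1/15*a_S1 + 2/15*a_S2 + 2/5*a_S3 + 1/3*a_S4
  a_S3 = 1/15*a_S0 + 4/15*a_S1 + 1/5*a_S2 + 0*a_S3 + 7/15*a_S4

Substituting a_S0 = 1 and a_S4 = 0, rearrange to (I - Q) a = r where r[i] = P(i -> S0):
  [1, -4/15, -1/15] . (a_S1, a_S2, a_S3) = 1/15
  [-1/15, 13/15, -2/5] . (a_S1, a_S2, a_S3) = 1/15
  [-4/15, -1/5, 1] . (a_S1, a_S2, a_S3) = 1/15

Solving yields:
  a_S1 = 277/2444
  a_S2 = 27/188
  a_S3 = 307/2444

Starting state is S1, so the absorption probability is a_S1 = 277/2444.

Answer: 277/2444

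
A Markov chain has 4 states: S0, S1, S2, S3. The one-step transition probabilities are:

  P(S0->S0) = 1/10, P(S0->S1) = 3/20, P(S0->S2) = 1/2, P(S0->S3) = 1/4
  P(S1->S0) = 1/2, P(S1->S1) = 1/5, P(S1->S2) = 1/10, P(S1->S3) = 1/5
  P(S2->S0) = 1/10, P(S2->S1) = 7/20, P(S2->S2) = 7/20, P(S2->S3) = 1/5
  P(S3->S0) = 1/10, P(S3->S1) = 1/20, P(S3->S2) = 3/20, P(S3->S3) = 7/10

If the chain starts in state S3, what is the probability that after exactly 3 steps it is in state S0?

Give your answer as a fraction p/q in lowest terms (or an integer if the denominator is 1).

Answer: 29/200

Derivation:
Computing P^3 by repeated multiplication:
P^1 =
  S0: [1/10, 3/20, 1/2, 1/4]
  S1: [1/2, 1/5, 1/10, 1/5]
  S2: [1/10, 7/20, 7/20, 1/5]
  S3: [1/10, 1/20, 3/20, 7/10]
P^2 =
  S0: [4/25, 93/400, 111/400, 33/100]
  S1: [9/50, 4/25, 67/200, 13/40]
  S2: [6/25, 87/400, 19/80, 61/200]
  S3: [3/25, 9/80, 17/80, 111/200]
P^3 =
  S0: [193/1000, 1473/8000, 1999/8000, 373/1000]
  S1: [41/250, 77/400, 34/125, 743/2000]
  S2: [187/1000, 1423/8000, 433/1600, 729/2000]
  S3: [29/200, 1141/8000, 1831/8000, 967/2000]

(P^3)[S3 -> S0] = 29/200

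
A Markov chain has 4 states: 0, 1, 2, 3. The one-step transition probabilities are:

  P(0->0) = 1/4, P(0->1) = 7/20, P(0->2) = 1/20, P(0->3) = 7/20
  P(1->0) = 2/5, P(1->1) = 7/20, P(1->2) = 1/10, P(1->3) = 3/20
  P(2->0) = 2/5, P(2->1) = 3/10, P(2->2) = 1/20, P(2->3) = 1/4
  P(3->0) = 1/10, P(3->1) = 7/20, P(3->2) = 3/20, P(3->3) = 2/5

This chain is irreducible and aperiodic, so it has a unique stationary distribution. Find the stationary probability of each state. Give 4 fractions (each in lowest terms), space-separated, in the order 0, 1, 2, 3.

The stationary distribution satisfies pi = pi * P, i.e.:
  pi_0 = 1/4*pi_0 + 2/5*pi_1 + 2/5*pi_2 + 1/10*pi_3
  pi_1 = 7/20*pi_0 + 7/20*pi_1 + 3/10*pi_2 + 7/20*pi_3
  pi_2 = 1/20*pi_0 + 1/10*pi_1 + 1/20*pi_2 + 3/20*pi_3
  pi_3 = 7/20*pi_0 + 3/20*pi_1 + 1/4*pi_2 + 2/5*pi_3
with normalization: pi_0 + pi_1 + pi_2 + pi_3 = 1.

Using the first 3 balance equations plus normalization, the linear system A*pi = b is:
  [-3/4, 2/5, 2/5, 1/10] . pi = 0
  [7/20, -13/20, 3/10, 7/20] . pi = 0
  [1/20, 1/10, -19/20, 3/20] . pi = 0
  [1, 1, 1, 1] . pi = 1

Solving yields:
  pi_0 = 2102/7691
  pi_1 = 2655/7691
  pi_2 = 737/7691
  pi_3 = 2197/7691

Verification (pi * P):
  2102/7691*1/4 + 2655/7691*2/5 + 737/7691*2/5 + 2197/7691*1/10 = 2102/7691 = pi_0  (ok)
  2102/7691*7/20 + 2655/7691*7/20 + 737/7691*3/10 + 2197/7691*7/20 = 2655/7691 = pi_1  (ok)
  2102/7691*1/20 + 2655/7691*1/10 + 737/7691*1/20 + 2197/7691*3/20 = 737/7691 = pi_2  (ok)
  2102/7691*7/20 + 2655/7691*3/20 + 737/7691*1/4 + 2197/7691*2/5 = 2197/7691 = pi_3  (ok)

Answer: 2102/7691 2655/7691 737/7691 2197/7691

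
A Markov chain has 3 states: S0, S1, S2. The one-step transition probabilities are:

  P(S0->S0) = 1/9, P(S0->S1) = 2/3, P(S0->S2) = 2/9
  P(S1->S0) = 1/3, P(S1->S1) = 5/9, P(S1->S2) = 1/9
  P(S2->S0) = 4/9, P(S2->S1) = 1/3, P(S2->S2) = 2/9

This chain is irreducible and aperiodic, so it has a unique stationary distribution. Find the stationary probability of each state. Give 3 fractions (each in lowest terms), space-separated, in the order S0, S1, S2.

The stationary distribution satisfies pi = pi * P, i.e.:
  pi_S0 = 1/9*pi_S0 + 1/3*pi_S1 + 4/9*pi_S2
  pi_S1 = 2/3*pi_S0 + 5/9*pi_S1 + 1/3*pi_S2
  pi_S2 = 2/9*pi_S0 + 1/9*pi_S1 + 2/9*pi_S2
with normalization: pi_S0 + pi_S1 + pi_S2 = 1.

Using the first 2 balance equations plus normalization, the linear system A*pi = b is:
  [-8/9, 1/3, 4/9] . pi = 0
  [2/3, -4/9, 1/3] . pi = 0
  [1, 1, 1] . pi = 1

Solving yields:
  pi_S0 = 25/87
  pi_S1 = 16/29
  pi_S2 = 14/87

Verification (pi * P):
  25/87*1/9 + 16/29*1/3 + 14/87*4/9 = 25/87 = pi_S0  (ok)
  25/87*2/3 + 16/29*5/9 + 14/87*1/3 = 16/29 = pi_S1  (ok)
  25/87*2/9 + 16/29*1/9 + 14/87*2/9 = 14/87 = pi_S2  (ok)

Answer: 25/87 16/29 14/87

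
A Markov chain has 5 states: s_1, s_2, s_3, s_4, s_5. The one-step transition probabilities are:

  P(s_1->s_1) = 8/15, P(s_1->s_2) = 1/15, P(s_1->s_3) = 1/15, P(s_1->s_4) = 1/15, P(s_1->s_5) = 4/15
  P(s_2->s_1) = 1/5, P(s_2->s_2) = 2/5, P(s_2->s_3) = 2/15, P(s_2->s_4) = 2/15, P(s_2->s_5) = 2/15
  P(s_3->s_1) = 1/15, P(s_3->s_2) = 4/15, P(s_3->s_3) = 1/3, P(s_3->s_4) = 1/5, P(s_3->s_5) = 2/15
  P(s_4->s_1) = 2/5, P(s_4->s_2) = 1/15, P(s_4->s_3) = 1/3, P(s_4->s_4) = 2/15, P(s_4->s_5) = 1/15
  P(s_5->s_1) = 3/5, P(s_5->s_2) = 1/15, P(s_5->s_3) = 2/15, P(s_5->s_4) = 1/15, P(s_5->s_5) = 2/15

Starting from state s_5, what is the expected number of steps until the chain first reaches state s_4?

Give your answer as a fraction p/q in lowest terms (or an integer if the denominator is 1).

Answer: 9110/849

Derivation:
Let h_i = expected steps to first reach s_4 from state i.
Boundary: h_s_4 = 0.
First-step equations for the other states:
  h_s_1 = 1 + 8/15*h_s_1 + 1/15*h_s_2 + 1/15*h_s_3 + 1/15*h_s_4 + 4/15*h_s_5
  h_s_2 = 1 + 1/5*h_s_1 + 2/5*h_s_2 + 2/15*h_s_3 + 2/15*h_s_4 + 2/15*h_s_5
  h_s_3 = 1 + 1/15*h_s_1 + 4/15*h_s_2 + 1/3*h_s_3 + 1/5*h_s_4 + 2/15*h_s_5
  h_s_5 = 1 + 3/5*h_s_1 + 1/15*h_s_2 + 2/15*h_s_3 + 1/15*h_s_4 + 2/15*h_s_5

Substituting h_s_4 = 0 and rearranging gives the linear system (I - Q) h = 1:
  [7/15, -1/15, -1/15, -4/15] . (h_s_1, h_s_2, h_s_3, h_s_5) = 1
  [-1/5, 3/5, -2/15, -2/15] . (h_s_1, h_s_2, h_s_3, h_s_5) = 1
  [-1/15, -4/15, 2/3, -2/15] . (h_s_1, h_s_2, h_s_3, h_s_5) = 1
  [-3/5, -1/15, -2/15, 13/15] . (h_s_1, h_s_2, h_s_3, h_s_5) = 1

Solving yields:
  h_s_1 = 3075/283
  h_s_2 = 2710/283
  h_s_3 = 7270/849
  h_s_5 = 9110/849

Starting state is s_5, so the expected hitting time is h_s_5 = 9110/849.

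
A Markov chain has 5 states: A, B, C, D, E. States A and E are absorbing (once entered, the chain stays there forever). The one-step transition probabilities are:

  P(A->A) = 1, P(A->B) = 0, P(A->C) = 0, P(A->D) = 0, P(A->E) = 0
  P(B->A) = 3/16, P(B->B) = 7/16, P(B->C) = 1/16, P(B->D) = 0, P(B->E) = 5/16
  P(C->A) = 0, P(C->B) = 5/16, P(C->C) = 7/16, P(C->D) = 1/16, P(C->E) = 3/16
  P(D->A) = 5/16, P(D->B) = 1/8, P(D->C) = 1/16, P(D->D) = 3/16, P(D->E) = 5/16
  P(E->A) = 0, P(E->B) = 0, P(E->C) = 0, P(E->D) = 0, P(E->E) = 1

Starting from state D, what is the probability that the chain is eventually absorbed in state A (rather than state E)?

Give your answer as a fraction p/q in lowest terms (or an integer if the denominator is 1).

Let a_i = P(absorbed in A | start in state i).
Boundary conditions: a_A = 1, a_E = 0.
For each transient state i, a_i = sum_j P(i->j) * a_j:
  a_B = 3/16*a_A + 7/16*a_B + 1/16*a_C + 0*a_D + 5/16*a_E
  a_C = 0*a_A + 5/16*a_B + 7/16*a_C + 1/16*a_D + 3/16*a_E
  a_D = 5/16*a_A + 1/8*a_B + 1/16*a_C + 3/16*a_D + 5/16*a_E

Substituting a_A = 1 and a_E = 0, rearrange to (I - Q) a = r where r[i] = P(i -> A):
  [9/16, -1/16, 0] . (a_B, a_C, a_D) = 3/16
  [-5/16, 9/16, -1/16] . (a_B, a_C, a_D) = 0
  [-1/8, -1/16, 13/16] . (a_B, a_C, a_D) = 5/16

Solving yields:
  a_B = 353/977
  a_C = 246/977
  a_D = 449/977

Starting state is D, so the absorption probability is a_D = 449/977.

Answer: 449/977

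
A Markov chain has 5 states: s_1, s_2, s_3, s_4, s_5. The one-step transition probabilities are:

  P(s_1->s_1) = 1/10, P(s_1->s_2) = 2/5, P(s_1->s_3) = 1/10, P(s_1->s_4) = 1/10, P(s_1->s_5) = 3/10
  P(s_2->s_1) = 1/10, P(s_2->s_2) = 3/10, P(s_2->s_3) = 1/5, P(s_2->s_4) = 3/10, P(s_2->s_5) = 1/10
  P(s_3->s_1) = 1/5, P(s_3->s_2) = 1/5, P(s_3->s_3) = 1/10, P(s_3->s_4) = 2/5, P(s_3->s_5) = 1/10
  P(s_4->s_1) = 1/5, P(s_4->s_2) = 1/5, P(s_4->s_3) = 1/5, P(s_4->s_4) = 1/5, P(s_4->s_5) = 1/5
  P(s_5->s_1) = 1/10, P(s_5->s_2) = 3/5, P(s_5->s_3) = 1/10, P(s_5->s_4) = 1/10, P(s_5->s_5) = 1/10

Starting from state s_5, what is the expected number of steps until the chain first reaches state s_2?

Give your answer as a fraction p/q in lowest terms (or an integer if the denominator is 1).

Answer: 145/68

Derivation:
Let h_i = expected steps to first reach s_2 from state i.
Boundary: h_s_2 = 0.
First-step equations for the other states:
  h_s_1 = 1 + 1/10*h_s_1 + 2/5*h_s_2 + 1/10*h_s_3 + 1/10*h_s_4 + 3/10*h_s_5
  h_s_3 = 1 + 1/5*h_s_1 + 1/5*h_s_2 + 1/10*h_s_3 + 2/5*h_s_4 + 1/10*h_s_5
  h_s_4 = 1 + 1/5*h_s_1 + 1/5*h_s_2 + 1/5*h_s_3 + 1/5*h_s_4 + 1/5*h_s_5
  h_s_5 = 1 + 1/10*h_s_1 + 3/5*h_s_2 + 1/10*h_s_3 + 1/10*h_s_4 + 1/10*h_s_5

Substituting h_s_2 = 0 and rearranging gives the linear system (I - Q) h = 1:
  [9/10, -1/10, -1/10, -3/10] . (h_s_1, h_s_3, h_s_4, h_s_5) = 1
  [-1/5, 9/10, -2/5, -1/10] . (h_s_1, h_s_3, h_s_4, h_s_5) = 1
  [-1/5, -1/5, 4/5, -1/5] . (h_s_1, h_s_3, h_s_4, h_s_5) = 1
  [-1/10, -1/10, -1/10, 9/10] . (h_s_1, h_s_3, h_s_4, h_s_5) = 1

Solving yields:
  h_s_1 = 87/34
  h_s_3 = 229/68
  h_s_4 = 111/34
  h_s_5 = 145/68

Starting state is s_5, so the expected hitting time is h_s_5 = 145/68.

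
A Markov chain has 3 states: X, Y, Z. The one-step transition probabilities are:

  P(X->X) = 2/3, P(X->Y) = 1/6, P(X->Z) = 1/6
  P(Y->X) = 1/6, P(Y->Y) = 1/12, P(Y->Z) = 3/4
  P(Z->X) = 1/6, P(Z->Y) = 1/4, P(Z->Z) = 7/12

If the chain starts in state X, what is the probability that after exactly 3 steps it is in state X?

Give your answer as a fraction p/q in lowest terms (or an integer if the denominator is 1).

Answer: 5/12

Derivation:
Computing P^3 by repeated multiplication:
P^1 =
  X: [2/3, 1/6, 1/6]
  Y: [1/6, 1/12, 3/4]
  Z: [1/6, 1/4, 7/12]
P^2 =
  X: [1/2, 1/6, 1/3]
  Y: [1/4, 2/9, 19/36]
  Z: [1/4, 7/36, 5/9]
P^3 =
  X: [5/12, 13/72, 29/72]
  Y: [7/24, 83/432, 223/432]
  Z: [7/24, 85/432, 221/432]

(P^3)[X -> X] = 5/12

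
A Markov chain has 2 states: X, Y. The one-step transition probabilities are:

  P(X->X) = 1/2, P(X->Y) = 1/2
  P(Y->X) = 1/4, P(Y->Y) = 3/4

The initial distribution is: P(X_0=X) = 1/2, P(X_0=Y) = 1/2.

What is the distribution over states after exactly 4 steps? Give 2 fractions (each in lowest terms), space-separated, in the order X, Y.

Propagating the distribution step by step (d_{t+1} = d_t * P):
d_0 = (X=1/2, Y=1/2)
  d_1[X] = 1/2*1/2 + 1/2*1/4 = 3/8
  d_1[Y] = 1/2*1/2 + 1/2*3/4 = 5/8
d_1 = (X=3/8, Y=5/8)
  d_2[X] = 3/8*1/2 + 5/8*1/4 = 11/32
  d_2[Y] = 3/8*1/2 + 5/8*3/4 = 21/32
d_2 = (X=11/32, Y=21/32)
  d_3[X] = 11/32*1/2 + 21/32*1/4 = 43/128
  d_3[Y] = 11/32*1/2 + 21/32*3/4 = 85/128
d_3 = (X=43/128, Y=85/128)
  d_4[X] = 43/128*1/2 + 85/128*1/4 = 171/512
  d_4[Y] = 43/128*1/2 + 85/128*3/4 = 341/512
d_4 = (X=171/512, Y=341/512)

Answer: 171/512 341/512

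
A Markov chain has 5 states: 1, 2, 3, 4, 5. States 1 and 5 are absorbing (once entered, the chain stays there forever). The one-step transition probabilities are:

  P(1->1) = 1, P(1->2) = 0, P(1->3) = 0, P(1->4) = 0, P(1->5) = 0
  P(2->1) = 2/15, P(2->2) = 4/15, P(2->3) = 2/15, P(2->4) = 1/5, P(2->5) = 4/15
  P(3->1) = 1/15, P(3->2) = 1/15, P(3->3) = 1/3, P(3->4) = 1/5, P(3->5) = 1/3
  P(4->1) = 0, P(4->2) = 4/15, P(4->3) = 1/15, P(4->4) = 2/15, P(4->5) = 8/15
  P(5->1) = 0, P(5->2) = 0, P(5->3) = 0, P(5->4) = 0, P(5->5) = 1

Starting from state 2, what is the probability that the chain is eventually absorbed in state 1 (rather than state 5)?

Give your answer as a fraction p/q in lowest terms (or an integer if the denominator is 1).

Answer: 283/1224

Derivation:
Let a_i = P(absorbed in 1 | start in state i).
Boundary conditions: a_1 = 1, a_5 = 0.
For each transient state i, a_i = sum_j P(i->j) * a_j:
  a_2 = 2/15*a_1 + 4/15*a_2 + 2/15*a_3 + 1/5*a_4 + 4/15*a_5
  a_3 = 1/15*a_1 + 1/15*a_2 + 1/3*a_3 + 1/5*a_4 + 1/3*a_5
  a_4 = 0*a_1 + 4/15*a_2 + 1/15*a_3 + 2/15*a_4 + 8/15*a_5

Substituting a_1 = 1 and a_5 = 0, rearrange to (I - Q) a = r where r[i] = P(i -> 1):
  [11/15, -2/15, -1/5] . (a_2, a_3, a_4) = 2/15
  [-1/15, 2/3, -1/5] . (a_2, a_3, a_4) = 1/15
  [-4/15, -1/15, 13/15] . (a_2, a_3, a_4) = 0

Solving yields:
  a_2 = 283/1224
  a_3 = 181/1224
  a_4 = 101/1224

Starting state is 2, so the absorption probability is a_2 = 283/1224.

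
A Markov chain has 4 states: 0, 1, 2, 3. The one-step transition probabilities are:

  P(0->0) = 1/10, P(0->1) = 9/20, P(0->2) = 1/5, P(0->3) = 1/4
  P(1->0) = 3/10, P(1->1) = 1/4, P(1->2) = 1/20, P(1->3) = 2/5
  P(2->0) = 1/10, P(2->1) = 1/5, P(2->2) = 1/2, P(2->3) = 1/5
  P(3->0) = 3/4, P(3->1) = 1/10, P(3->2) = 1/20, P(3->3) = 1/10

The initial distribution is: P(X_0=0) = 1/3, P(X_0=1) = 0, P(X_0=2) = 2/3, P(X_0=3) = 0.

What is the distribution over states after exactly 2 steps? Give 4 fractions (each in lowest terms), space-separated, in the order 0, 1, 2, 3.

Propagating the distribution step by step (d_{t+1} = d_t * P):
d_0 = (0=1/3, 1=0, 2=2/3, 3=0)
  d_1[0] = 1/3*1/10 + 0*3/10 + 2/3*1/10 + 0*3/4 = 1/10
  d_1[1] = 1/3*9/20 + 0*1/4 + 2/3*1/5 + 0*1/10 = 17/60
  d_1[2] = 1/3*1/5 + 0*1/20 + 2/3*1/2 + 0*1/20 = 2/5
  d_1[3] = 1/3*1/4 + 0*2/5 + 2/3*1/5 + 0*1/10 = 13/60
d_1 = (0=1/10, 1=17/60, 2=2/5, 3=13/60)
  d_2[0] = 1/10*1/10 + 17/60*3/10 + 2/5*1/10 + 13/60*3/4 = 119/400
  d_2[1] = 1/10*9/20 + 17/60*1/4 + 2/5*1/5 + 13/60*1/10 = 87/400
  d_2[2] = 1/10*1/5 + 17/60*1/20 + 2/5*1/2 + 13/60*1/20 = 49/200
  d_2[3] = 1/10*1/4 + 17/60*2/5 + 2/5*1/5 + 13/60*1/10 = 6/25
d_2 = (0=119/400, 1=87/400, 2=49/200, 3=6/25)

Answer: 119/400 87/400 49/200 6/25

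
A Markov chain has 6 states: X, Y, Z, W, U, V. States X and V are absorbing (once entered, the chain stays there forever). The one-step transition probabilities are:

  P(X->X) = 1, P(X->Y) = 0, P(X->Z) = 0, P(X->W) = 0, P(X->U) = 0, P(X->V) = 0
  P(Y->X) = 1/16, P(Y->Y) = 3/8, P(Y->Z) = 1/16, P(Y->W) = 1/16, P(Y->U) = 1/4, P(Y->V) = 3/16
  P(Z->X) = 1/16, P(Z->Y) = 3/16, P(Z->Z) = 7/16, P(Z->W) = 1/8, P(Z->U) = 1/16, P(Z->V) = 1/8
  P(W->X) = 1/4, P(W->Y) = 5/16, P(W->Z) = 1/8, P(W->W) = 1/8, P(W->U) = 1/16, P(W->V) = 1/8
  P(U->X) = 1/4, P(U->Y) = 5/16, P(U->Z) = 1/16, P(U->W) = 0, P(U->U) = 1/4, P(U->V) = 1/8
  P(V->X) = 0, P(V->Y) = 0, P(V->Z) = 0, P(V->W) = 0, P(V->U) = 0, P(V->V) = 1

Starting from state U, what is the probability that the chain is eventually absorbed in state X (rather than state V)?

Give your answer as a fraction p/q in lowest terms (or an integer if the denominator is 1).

Let a_i = P(absorbed in X | start in state i).
Boundary conditions: a_X = 1, a_V = 0.
For each transient state i, a_i = sum_j P(i->j) * a_j:
  a_Y = 1/16*a_X + 3/8*a_Y + 1/16*a_Z + 1/16*a_W + 1/4*a_U + 3/16*a_V
  a_Z = 1/16*a_X + 3/16*a_Y + 7/16*a_Z + 1/8*a_W + 1/16*a_U + 1/8*a_V
  a_W = 1/4*a_X + 5/16*a_Y + 1/8*a_Z + 1/8*a_W + 1/16*a_U + 1/8*a_V
  a_U = 1/4*a_X + 5/16*a_Y + 1/16*a_Z + 0*a_W + 1/4*a_U + 1/8*a_V

Substituting a_X = 1 and a_V = 0, rearrange to (I - Q) a = r where r[i] = P(i -> X):
  [5/8, -1/16, -1/16, -1/4] . (a_Y, a_Z, a_W, a_U) = 1/16
  [-3/16, 9/16, -1/8, -1/16] . (a_Y, a_Z, a_W, a_U) = 1/16
  [-5/16, -1/8, 7/8, -1/16] . (a_Y, a_Z, a_W, a_U) = 1/4
  [-5/16, -1/16, 0, 3/4] . (a_Y, a_Z, a_W, a_U) = 1/4

Solving yields:
  a_Y = 4313/10463
  a_Z = 4467/10463
  a_W = 5572/10463
  a_U = 5657/10463

Starting state is U, so the absorption probability is a_U = 5657/10463.

Answer: 5657/10463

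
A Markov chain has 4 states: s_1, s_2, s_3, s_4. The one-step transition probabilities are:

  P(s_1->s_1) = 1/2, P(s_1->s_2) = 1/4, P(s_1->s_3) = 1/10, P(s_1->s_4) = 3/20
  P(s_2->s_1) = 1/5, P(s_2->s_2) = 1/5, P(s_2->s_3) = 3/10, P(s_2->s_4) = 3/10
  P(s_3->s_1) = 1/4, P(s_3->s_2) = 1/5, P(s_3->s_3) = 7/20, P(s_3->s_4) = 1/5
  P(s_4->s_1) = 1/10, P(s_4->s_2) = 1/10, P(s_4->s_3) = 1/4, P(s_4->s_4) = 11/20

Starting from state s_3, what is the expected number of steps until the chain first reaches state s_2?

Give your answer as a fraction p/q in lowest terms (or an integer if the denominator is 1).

Answer: 1280/237

Derivation:
Let h_i = expected steps to first reach s_2 from state i.
Boundary: h_s_2 = 0.
First-step equations for the other states:
  h_s_1 = 1 + 1/2*h_s_1 + 1/4*h_s_2 + 1/10*h_s_3 + 3/20*h_s_4
  h_s_3 = 1 + 1/4*h_s_1 + 1/5*h_s_2 + 7/20*h_s_3 + 1/5*h_s_4
  h_s_4 = 1 + 1/10*h_s_1 + 1/10*h_s_2 + 1/4*h_s_3 + 11/20*h_s_4

Substituting h_s_2 = 0 and rearranging gives the linear system (I - Q) h = 1:
  [1/2, -1/10, -3/20] . (h_s_1, h_s_3, h_s_4) = 1
  [-1/4, 13/20, -1/5] . (h_s_1, h_s_3, h_s_4) = 1
  [-1/10, -1/4, 9/20] . (h_s_1, h_s_3, h_s_4) = 1

Solving yields:
  h_s_1 = 1180/237
  h_s_3 = 1280/237
  h_s_4 = 500/79

Starting state is s_3, so the expected hitting time is h_s_3 = 1280/237.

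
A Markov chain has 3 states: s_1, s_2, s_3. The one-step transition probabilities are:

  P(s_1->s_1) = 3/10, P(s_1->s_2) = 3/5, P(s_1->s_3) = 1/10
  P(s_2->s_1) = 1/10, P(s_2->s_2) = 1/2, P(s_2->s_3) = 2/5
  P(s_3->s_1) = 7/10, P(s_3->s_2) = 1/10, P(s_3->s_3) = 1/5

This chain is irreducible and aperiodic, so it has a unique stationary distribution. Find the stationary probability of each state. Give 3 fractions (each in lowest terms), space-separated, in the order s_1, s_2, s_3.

The stationary distribution satisfies pi = pi * P, i.e.:
  pi_s_1 = 3/10*pi_s_1 + 1/10*pi_s_2 + 7/10*pi_s_3
  pi_s_2 = 3/5*pi_s_1 + 1/2*pi_s_2 + 1/10*pi_s_3
  pi_s_3 = 1/10*pi_s_1 + 2/5*pi_s_2 + 1/5*pi_s_3
with normalization: pi_s_1 + pi_s_2 + pi_s_3 = 1.

Using the first 2 balance equations plus normalization, the linear system A*pi = b is:
  [-7/10, 1/10, 7/10] . pi = 0
  [3/5, -1/2, 1/10] . pi = 0
  [1, 1, 1] . pi = 1

Solving yields:
  pi_s_1 = 6/19
  pi_s_2 = 49/114
  pi_s_3 = 29/114

Verification (pi * P):
  6/19*3/10 + 49/114*1/10 + 29/114*7/10 = 6/19 = pi_s_1  (ok)
  6/19*3/5 + 49/114*1/2 + 29/114*1/10 = 49/114 = pi_s_2  (ok)
  6/19*1/10 + 49/114*2/5 + 29/114*1/5 = 29/114 = pi_s_3  (ok)

Answer: 6/19 49/114 29/114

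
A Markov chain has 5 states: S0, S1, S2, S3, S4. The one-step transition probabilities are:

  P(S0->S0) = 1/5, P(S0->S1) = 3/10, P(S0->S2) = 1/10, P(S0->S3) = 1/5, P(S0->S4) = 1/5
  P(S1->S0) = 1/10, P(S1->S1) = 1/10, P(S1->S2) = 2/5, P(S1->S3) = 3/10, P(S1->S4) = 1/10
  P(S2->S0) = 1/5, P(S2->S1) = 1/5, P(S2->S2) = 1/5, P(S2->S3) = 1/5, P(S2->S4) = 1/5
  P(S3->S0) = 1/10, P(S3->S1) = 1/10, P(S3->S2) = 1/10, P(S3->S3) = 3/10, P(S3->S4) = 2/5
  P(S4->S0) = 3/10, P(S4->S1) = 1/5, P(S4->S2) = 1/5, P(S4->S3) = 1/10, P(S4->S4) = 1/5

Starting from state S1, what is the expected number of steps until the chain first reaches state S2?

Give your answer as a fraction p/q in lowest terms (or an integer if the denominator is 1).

Let h_i = expected steps to first reach S2 from state i.
Boundary: h_S2 = 0.
First-step equations for the other states:
  h_S0 = 1 + 1/5*h_S0 + 3/10*h_S1 + 1/10*h_S2 + 1/5*h_S3 + 1/5*h_S4
  h_S1 = 1 + 1/10*h_S0 + 1/10*h_S1 + 2/5*h_S2 + 3/10*h_S3 + 1/10*h_S4
  h_S3 = 1 + 1/10*h_S0 + 1/10*h_S1 + 1/10*h_S2 + 3/10*h_S3 + 2/5*h_S4
  h_S4 = 1 + 3/10*h_S0 + 1/5*h_S1 + 1/5*h_S2 + 1/10*h_S3 + 1/5*h_S4

Substituting h_S2 = 0 and rearranging gives the linear system (I - Q) h = 1:
  [4/5, -3/10, -1/5, -1/5] . (h_S0, h_S1, h_S3, h_S4) = 1
  [-1/10, 9/10, -3/10, -1/10] . (h_S0, h_S1, h_S3, h_S4) = 1
  [-1/10, -1/10, 7/10, -2/5] . (h_S0, h_S1, h_S3, h_S4) = 1
  [-3/10, -1/5, -1/10, 4/5] . (h_S0, h_S1, h_S3, h_S4) = 1

Solving yields:
  h_S0 = 5595/1012
  h_S1 = 2125/506
  h_S3 = 5795/1012
  h_S4 = 2575/506

Starting state is S1, so the expected hitting time is h_S1 = 2125/506.

Answer: 2125/506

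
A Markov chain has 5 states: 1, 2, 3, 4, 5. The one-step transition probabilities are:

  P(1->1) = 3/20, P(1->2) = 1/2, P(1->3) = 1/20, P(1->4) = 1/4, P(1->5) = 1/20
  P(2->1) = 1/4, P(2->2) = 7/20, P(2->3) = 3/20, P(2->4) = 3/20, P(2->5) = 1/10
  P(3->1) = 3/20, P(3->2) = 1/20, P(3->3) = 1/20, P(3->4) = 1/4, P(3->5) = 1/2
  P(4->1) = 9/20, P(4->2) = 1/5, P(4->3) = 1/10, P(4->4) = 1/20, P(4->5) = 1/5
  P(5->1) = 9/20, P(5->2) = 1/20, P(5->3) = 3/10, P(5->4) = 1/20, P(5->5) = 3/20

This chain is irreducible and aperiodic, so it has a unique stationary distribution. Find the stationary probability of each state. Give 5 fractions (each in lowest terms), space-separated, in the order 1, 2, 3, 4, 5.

The stationary distribution satisfies pi = pi * P, i.e.:
  pi_1 = 3/20*pi_1 + 1/4*pi_2 + 3/20*pi_3 + 9/20*pi_4 + 9/20*pi_5
  pi_2 = 1/2*pi_1 + 7/20*pi_2 + 1/20*pi_3 + 1/5*pi_4 + 1/20*pi_5
  pi_3 = 1/20*pi_1 + 3/20*pi_2 + 1/20*pi_3 + 1/10*pi_4 + 3/10*pi_5
  pi_4 = 1/4*pi_1 + 3/20*pi_2 + 1/4*pi_3 + 1/20*pi_4 + 1/20*pi_5
  pi_5 = 1/20*pi_1 + 1/10*pi_2 + 1/2*pi_3 + 1/5*pi_4 + 3/20*pi_5
with normalization: pi_1 + pi_2 + pi_3 + pi_4 + pi_5 = 1.

Using the first 4 balance equations plus normalization, the linear system A*pi = b is:
  [-17/20, 1/4, 3/20, 9/20, 9/20] . pi = 0
  [1/2, -13/20, 1/20, 1/5, 1/20] . pi = 0
  [1/20, 3/20, -19/20, 1/10, 3/10] . pi = 0
  [1/4, 3/20, 1/4, -19/20, 1/20] . pi = 0
  [1, 1, 1, 1, 1] . pi = 1

Solving yields:
  pi_1 = 121/442
  pi_2 = 373/1326
  pi_3 = 251/1989
  pi_4 = 37/234
  pi_5 = 71/442

Verification (pi * P):
  121/442*3/20 + 373/1326*1/4 + 251/1989*3/20 + 37/234*9/20 + 71/442*9/20 = 121/442 = pi_1  (ok)
  121/442*1/2 + 373/1326*7/20 + 251/1989*1/20 + 37/234*1/5 + 71/442*1/20 = 373/1326 = pi_2  (ok)
  121/442*1/20 + 373/1326*3/20 + 251/1989*1/20 + 37/234*1/10 + 71/442*3/10 = 251/1989 = pi_3  (ok)
  121/442*1/4 + 373/1326*3/20 + 251/1989*1/4 + 37/234*1/20 + 71/442*1/20 = 37/234 = pi_4  (ok)
  121/442*1/20 + 373/1326*1/10 + 251/1989*1/2 + 37/234*1/5 + 71/442*3/20 = 71/442 = pi_5  (ok)

Answer: 121/442 373/1326 251/1989 37/234 71/442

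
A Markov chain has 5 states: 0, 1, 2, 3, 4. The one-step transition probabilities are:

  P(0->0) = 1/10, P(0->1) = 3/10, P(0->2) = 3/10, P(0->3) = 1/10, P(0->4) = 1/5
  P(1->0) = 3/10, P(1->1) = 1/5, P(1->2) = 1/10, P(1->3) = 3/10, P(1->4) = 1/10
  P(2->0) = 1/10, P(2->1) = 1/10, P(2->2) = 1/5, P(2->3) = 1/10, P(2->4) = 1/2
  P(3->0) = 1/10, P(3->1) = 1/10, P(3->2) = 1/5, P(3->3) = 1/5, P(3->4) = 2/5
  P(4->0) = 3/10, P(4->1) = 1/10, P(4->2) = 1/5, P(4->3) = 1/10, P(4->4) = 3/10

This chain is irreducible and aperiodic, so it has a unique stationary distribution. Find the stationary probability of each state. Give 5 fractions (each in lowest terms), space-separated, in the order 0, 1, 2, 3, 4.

The stationary distribution satisfies pi = pi * P, i.e.:
  pi_0 = 1/10*pi_0 + 3/10*pi_1 + 1/10*pi_2 + 1/10*pi_3 + 3/10*pi_4
  pi_1 = 3/10*pi_0 + 1/5*pi_1 + 1/10*pi_2 + 1/10*pi_3 + 1/10*pi_4
  pi_2 = 3/10*pi_0 + 1/10*pi_1 + 1/5*pi_2 + 1/5*pi_3 + 1/5*pi_4
  pi_3 = 1/10*pi_0 + 3/10*pi_1 + 1/10*pi_2 + 1/5*pi_3 + 1/10*pi_4
  pi_4 = 1/5*pi_0 + 1/10*pi_1 + 1/2*pi_2 + 2/5*pi_3 + 3/10*pi_4
with normalization: pi_0 + pi_1 + pi_2 + pi_3 + pi_4 = 1.

Using the first 4 balance equations plus normalization, the linear system A*pi = b is:
  [-9/10, 3/10, 1/10, 1/10, 3/10] . pi = 0
  [3/10, -4/5, 1/10, 1/10, 1/10] . pi = 0
  [3/10, 1/10, -4/5, 1/5, 1/5] . pi = 0
  [1/10, 3/10, 1/10, -4/5, 1/10] . pi = 0
  [1, 1, 1, 1, 1] . pi = 1

Solving yields:
  pi_0 = 136/709
  pi_1 = 109/709
  pi_2 = 289/1418
  pi_3 = 103/709
  pi_4 = 433/1418

Verification (pi * P):
  136/709*1/10 + 109/709*3/10 + 289/1418*1/10 + 103/709*1/10 + 433/1418*3/10 = 136/709 = pi_0  (ok)
  136/709*3/10 + 109/709*1/5 + 289/1418*1/10 + 103/709*1/10 + 433/1418*1/10 = 109/709 = pi_1  (ok)
  136/709*3/10 + 109/709*1/10 + 289/1418*1/5 + 103/709*1/5 + 433/1418*1/5 = 289/1418 = pi_2  (ok)
  136/709*1/10 + 109/709*3/10 + 289/1418*1/10 + 103/709*1/5 + 433/1418*1/10 = 103/709 = pi_3  (ok)
  136/709*1/5 + 109/709*1/10 + 289/1418*1/2 + 103/709*2/5 + 433/1418*3/10 = 433/1418 = pi_4  (ok)

Answer: 136/709 109/709 289/1418 103/709 433/1418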